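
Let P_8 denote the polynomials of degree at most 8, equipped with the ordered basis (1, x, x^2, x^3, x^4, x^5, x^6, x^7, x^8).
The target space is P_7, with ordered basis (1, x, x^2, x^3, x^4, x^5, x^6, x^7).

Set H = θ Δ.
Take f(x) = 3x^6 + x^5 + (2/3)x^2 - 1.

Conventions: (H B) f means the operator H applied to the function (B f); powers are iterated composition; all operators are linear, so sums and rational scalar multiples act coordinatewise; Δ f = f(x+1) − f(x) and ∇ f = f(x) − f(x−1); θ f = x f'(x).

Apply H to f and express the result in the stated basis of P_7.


Δ f = 18x^5 + 50x^4 + 70x^3 + 55x^2 + (73/3)x + 14/3
θ Δ f = 90x^5 + 200x^4 + 210x^3 + 110x^2 + (73/3)x

g(x) = 90x^5 + 200x^4 + 210x^3 + 110x^2 + (73/3)x


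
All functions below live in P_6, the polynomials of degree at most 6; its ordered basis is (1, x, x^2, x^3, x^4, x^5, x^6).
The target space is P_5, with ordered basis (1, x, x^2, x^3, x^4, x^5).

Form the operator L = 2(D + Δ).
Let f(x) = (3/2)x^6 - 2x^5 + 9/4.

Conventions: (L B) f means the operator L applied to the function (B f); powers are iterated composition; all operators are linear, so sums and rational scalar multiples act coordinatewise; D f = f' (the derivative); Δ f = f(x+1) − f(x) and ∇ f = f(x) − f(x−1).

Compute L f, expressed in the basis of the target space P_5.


D f = 9x^5 - 10x^4
Δ f = 9x^5 + (25/2)x^4 + 10x^3 + (5/2)x^2 - x - 1/2
(D + Δ) f = 18x^5 + (5/2)x^4 + 10x^3 + (5/2)x^2 - x - 1/2
(2(D + Δ)) f = 36x^5 + 5x^4 + 20x^3 + 5x^2 - 2x - 1

the result is g(x) = 36x^5 + 5x^4 + 20x^3 + 5x^2 - 2x - 1


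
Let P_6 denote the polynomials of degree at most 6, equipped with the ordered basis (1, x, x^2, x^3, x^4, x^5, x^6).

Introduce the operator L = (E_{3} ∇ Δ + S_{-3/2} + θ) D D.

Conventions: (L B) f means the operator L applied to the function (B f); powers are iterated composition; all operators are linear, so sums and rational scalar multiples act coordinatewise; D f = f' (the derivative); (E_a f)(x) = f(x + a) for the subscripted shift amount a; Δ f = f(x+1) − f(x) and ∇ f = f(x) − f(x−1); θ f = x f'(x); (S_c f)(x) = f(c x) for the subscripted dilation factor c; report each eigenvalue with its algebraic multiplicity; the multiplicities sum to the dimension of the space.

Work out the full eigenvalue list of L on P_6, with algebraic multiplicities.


λ = 0 (multiplicity 7)

image of 1: 0
image of x: 0
image of x^2: 2
image of x^3: -3x
image of x^4: 51x^2 + 24
image of x^5: -(15/2)x^3 + 120x + 360
image of x^6: (2175/8)x^4 + 360x^2 + 2160x + 3300
the matrix is upper triangular; its diagonal is (0, 0, 0, 0, 0, 0, 0)
for a triangular matrix the eigenvalues are the diagonal entries, with algebraic multiplicity their repetition count


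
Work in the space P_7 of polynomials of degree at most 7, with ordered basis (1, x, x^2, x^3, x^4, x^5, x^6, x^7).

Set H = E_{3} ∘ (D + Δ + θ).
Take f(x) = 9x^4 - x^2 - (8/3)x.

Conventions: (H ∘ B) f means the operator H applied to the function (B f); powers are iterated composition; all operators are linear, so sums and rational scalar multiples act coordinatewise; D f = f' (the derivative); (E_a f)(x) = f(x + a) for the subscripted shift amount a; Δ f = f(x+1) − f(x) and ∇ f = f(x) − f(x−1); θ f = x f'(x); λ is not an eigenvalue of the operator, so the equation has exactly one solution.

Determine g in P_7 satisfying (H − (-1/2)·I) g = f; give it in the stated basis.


g(x) = 2x^4 - 32x^3 + (934/5)x^2 - (15824/45)x - 54592/45

write g with unknown coordinates in the stated basis and equate coefficients in (H − (-1/2)·I) g = f
solving from the highest basis element down gives g = 2x^4 - 32x^3 + (934/5)x^2 - (15824/45)x - 54592/45
check: H g = 8x^4 + 16x^3 - (472/5)x^2 + (7792/45)x + 27296/45
so H g − (-1/2)·g = 9x^4 - x^2 - (8/3)x = f ✓


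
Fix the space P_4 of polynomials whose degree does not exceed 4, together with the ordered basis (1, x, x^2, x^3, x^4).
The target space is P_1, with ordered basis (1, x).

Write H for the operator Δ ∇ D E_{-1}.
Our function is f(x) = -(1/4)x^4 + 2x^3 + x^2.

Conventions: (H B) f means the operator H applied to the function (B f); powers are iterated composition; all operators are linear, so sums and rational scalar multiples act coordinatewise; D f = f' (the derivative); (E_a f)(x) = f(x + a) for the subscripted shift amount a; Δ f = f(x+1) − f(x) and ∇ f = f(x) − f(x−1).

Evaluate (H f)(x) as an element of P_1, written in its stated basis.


g(x) = -6x + 18

E_{-1} f = -(1/4)x^4 + 3x^3 - (13/2)x^2 + 5x - 5/4
D E_{-1} f = -x^3 + 9x^2 - 13x + 5
∇ D E_{-1} f = -3x^2 + 21x - 23
Δ ∇ D E_{-1} f = -6x + 18


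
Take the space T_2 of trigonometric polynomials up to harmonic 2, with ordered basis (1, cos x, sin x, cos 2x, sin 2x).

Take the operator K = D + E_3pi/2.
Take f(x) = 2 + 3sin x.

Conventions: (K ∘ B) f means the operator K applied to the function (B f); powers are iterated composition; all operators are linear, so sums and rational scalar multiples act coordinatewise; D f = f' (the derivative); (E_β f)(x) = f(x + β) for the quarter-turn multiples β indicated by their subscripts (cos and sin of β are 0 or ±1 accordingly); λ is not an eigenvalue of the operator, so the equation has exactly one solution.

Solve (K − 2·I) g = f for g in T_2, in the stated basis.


write g with unknown coordinates in the stated basis and equate coefficients in (K − 2·I) g = f
solving from the highest basis element down gives g = -2 - (3/2)sin x
check: K g = -2
so K g − 2·g = 2 + 3sin x = f ✓

the result is g(x) = -2 - (3/2)sin x


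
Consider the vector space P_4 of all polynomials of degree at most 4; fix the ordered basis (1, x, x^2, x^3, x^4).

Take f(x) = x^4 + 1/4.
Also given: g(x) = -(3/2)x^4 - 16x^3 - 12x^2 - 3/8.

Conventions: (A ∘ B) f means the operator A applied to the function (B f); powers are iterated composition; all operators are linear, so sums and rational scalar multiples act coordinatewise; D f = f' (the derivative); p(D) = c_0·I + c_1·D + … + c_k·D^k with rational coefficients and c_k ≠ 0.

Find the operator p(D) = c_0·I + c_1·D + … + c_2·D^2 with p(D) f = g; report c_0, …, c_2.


D^0 f = x^4 + 1/4
D^1 f = 4x^3
D^2 f = 12x^2
matching coefficients of g against c_0 f + c_1 Df + … from the top degree down determines the c_i
solution: c_0 = -3/2, c_1 = -4, c_2 = -1

c_0 = -3/2, c_1 = -4, c_2 = -1


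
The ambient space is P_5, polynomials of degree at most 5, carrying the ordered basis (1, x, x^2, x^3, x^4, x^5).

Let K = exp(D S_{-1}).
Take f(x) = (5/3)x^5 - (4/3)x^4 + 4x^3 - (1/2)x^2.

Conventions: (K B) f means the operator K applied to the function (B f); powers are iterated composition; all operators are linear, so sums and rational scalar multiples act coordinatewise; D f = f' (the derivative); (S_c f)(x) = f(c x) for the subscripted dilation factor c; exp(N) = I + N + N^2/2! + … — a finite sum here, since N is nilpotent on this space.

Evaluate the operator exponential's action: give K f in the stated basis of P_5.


order-1 term: -(25/3)x^4 - (16/3)x^3 - 12x^2 - x
order-2 term: -(50/3)x^3 + 8x^2 - 12x + 1/2
order-3 term: (50/3)x^2 + (16/3)x + 4
order-4 term: (25/3)x - 4/3
order-5 term: -5/3
the series for exp(D S_{-1}) f terminates at order 5
exp(D S_{-1}) f = (5/3)x^5 - (29/3)x^4 - 18x^3 + (73/6)x^2 + (2/3)x + 3/2

the image equals g(x) = (5/3)x^5 - (29/3)x^4 - 18x^3 + (73/6)x^2 + (2/3)x + 3/2


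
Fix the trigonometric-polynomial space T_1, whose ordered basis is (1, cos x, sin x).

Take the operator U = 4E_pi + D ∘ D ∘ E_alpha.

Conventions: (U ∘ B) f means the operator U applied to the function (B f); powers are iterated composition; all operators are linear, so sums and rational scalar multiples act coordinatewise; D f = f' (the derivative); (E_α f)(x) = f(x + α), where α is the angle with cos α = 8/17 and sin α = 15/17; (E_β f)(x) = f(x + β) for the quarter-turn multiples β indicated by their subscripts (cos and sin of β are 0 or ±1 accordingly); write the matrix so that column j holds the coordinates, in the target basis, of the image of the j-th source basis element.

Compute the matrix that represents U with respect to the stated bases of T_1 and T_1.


image of 1: 4
image of cos x: -(76/17)cos x + (15/17)sin x
image of sin x: -(15/17)cos x - (76/17)sin x
each image's coordinates form column j of the matrix

the matrix is [[4, 0, 0]; [0, -76/17, -15/17]; [0, 15/17, -76/17]] (rows listed top to bottom)


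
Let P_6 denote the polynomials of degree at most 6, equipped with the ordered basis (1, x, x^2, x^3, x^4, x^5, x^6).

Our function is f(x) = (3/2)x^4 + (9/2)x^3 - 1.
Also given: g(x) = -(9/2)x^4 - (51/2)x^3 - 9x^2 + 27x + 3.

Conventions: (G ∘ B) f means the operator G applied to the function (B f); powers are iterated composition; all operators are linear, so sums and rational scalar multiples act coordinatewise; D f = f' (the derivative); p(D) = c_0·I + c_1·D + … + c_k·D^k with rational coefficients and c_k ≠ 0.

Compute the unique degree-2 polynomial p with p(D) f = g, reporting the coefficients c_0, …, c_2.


p(D) = -3·I − 2·D + D^2, i.e. c_0 = -3, c_1 = -2, c_2 = 1

D^0 f = (3/2)x^4 + (9/2)x^3 - 1
D^1 f = 6x^3 + (27/2)x^2
D^2 f = 18x^2 + 27x
matching coefficients of g against c_0 f + c_1 Df + … from the top degree down determines the c_i
solution: c_0 = -3, c_1 = -2, c_2 = 1


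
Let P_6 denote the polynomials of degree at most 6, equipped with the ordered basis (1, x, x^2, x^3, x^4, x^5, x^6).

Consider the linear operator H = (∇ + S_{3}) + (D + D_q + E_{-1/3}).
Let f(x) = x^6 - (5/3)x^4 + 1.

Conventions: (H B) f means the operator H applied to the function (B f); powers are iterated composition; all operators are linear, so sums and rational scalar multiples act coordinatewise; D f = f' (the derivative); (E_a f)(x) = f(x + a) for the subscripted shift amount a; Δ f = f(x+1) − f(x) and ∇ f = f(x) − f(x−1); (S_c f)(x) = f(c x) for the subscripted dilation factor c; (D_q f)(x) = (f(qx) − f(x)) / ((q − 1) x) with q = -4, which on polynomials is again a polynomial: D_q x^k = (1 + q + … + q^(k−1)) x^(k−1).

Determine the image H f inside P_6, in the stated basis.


∇ f = 6x^5 - 15x^4 + (40/3)x^3 - 5x^2 - (2/3)x + 2/3
S_{3} f = 729x^6 - 135x^4 + 1
(∇ + S_{3}) f = 729x^6 + 6x^5 - 150x^4 + (40/3)x^3 - 5x^2 - (2/3)x + 5/3
D f = 6x^5 - (20/3)x^3
D_q f = -819x^5 + 85x^3
E_{-1/3} f = x^6 - 2x^5 + (40/27)x^3 - (25/27)x^2 + (2/9)x + 715/729
(D + D_q + E_{-1/3}) f = x^6 - 815x^5 + (2155/27)x^3 - (25/27)x^2 + (2/9)x + 715/729
((∇ + S_{3}) + (D + D_q + E_{-1/3})) f = 730x^6 - 809x^5 - 150x^4 + (2515/27)x^3 - (160/27)x^2 - (4/9)x + 1930/729

the image equals g(x) = 730x^6 - 809x^5 - 150x^4 + (2515/27)x^3 - (160/27)x^2 - (4/9)x + 1930/729


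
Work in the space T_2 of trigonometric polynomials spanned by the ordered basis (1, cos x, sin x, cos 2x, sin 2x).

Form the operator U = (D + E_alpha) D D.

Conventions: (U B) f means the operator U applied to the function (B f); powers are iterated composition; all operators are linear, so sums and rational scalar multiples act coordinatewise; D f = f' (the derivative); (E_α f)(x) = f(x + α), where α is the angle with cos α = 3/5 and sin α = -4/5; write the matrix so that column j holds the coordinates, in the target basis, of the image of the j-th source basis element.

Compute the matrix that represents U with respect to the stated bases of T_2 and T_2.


the matrix is [[0, 0, 0, 0, 0]; [0, -3/5, -1/5, 0, 0]; [0, 1/5, -3/5, 0, 0]; [0, 0, 0, 28/25, -104/25]; [0, 0, 0, 104/25, 28/25]] (rows listed top to bottom)

image of 1: 0
image of cos x: -(3/5)cos x + (1/5)sin x
image of sin x: -(1/5)cos x - (3/5)sin x
image of cos 2x: (28/25)cos 2x + (104/25)sin 2x
image of sin 2x: -(104/25)cos 2x + (28/25)sin 2x
each image's coordinates form column j of the matrix


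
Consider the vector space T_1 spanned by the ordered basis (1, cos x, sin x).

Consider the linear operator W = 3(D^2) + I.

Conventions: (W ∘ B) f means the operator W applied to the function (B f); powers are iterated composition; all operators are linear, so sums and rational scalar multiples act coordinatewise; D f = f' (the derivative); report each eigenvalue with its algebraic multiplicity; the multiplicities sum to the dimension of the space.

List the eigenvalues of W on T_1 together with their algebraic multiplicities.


image of 1: 1
image of cos x: -2cos x
image of sin x: -2sin x
the matrix is diagonal; its diagonal is (1, -2, -2)
for a triangular matrix the eigenvalues are the diagonal entries, with algebraic multiplicity their repetition count

λ = -2 (multiplicity 2), λ = 1 (multiplicity 1)


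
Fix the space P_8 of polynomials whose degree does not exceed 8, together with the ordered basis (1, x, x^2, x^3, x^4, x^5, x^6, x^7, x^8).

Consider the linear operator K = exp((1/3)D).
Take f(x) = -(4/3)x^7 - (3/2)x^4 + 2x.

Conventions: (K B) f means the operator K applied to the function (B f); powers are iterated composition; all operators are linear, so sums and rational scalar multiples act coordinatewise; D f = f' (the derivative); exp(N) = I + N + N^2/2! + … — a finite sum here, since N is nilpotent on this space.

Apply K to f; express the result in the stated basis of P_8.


the image equals g(x) = -(4/3)x^7 - (28/9)x^6 - (28/9)x^5 - (523/162)x^4 - (626/243)x^3 - (271/243)x^2 + (3860/2187)x + 8497/13122

order-1 term: -(28/9)x^6 - 2x^3 + 2/3
order-2 term: -(28/9)x^5 - x^2
order-3 term: -(140/81)x^4 - (2/9)x
order-4 term: -(140/243)x^3 - 1/54
order-5 term: -(28/243)x^2
order-6 term: -(28/2187)x
order-7 term: -4/6561
the series for exp((1/3)D) f terminates at order 7
exp((1/3)D) f = -(4/3)x^7 - (28/9)x^6 - (28/9)x^5 - (523/162)x^4 - (626/243)x^3 - (271/243)x^2 + (3860/2187)x + 8497/13122


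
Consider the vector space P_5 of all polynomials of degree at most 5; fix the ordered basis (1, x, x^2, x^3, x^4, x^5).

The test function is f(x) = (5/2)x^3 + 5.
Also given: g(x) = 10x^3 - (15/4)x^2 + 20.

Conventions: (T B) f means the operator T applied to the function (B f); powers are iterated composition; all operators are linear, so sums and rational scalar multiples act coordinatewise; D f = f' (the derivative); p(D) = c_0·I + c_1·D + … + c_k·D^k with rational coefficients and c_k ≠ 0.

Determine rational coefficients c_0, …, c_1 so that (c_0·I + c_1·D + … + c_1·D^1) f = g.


c_0 = 4, c_1 = -1/2

D^0 f = (5/2)x^3 + 5
D^1 f = (15/2)x^2
matching coefficients of g against c_0 f + c_1 Df + … from the top degree down determines the c_i
solution: c_0 = 4, c_1 = -1/2


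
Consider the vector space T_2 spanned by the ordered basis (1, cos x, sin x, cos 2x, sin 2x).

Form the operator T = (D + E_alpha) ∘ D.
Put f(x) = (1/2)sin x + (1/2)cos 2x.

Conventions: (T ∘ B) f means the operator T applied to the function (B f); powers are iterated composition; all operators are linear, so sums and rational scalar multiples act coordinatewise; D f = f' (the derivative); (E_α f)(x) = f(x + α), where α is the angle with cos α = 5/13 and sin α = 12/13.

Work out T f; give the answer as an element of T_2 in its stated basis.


D f = (1/2)cos x - sin 2x
D D f = -(1/2)sin x - 2cos 2x
E_alpha D f = (5/26)cos x - (6/13)sin x - (120/169)cos 2x + (119/169)sin 2x
(D + E_alpha) D f = (5/26)cos x - (25/26)sin x - (458/169)cos 2x + (119/169)sin 2x

the image equals g(x) = (5/26)cos x - (25/26)sin x - (458/169)cos 2x + (119/169)sin 2x


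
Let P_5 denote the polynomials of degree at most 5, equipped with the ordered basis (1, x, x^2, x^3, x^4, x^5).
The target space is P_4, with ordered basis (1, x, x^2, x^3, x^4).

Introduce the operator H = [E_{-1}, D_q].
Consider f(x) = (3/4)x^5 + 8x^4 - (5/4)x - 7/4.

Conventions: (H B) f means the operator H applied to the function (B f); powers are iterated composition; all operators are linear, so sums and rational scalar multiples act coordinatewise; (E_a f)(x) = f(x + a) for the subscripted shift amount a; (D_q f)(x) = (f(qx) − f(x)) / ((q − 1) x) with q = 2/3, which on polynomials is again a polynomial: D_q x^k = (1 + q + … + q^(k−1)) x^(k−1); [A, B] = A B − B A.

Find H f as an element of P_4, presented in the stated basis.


the image equals g(x) = (131/108)x^3 + (17/3)x^2 - (947/54)x + 197/18

D_q f = (211/108)x^4 + (520/27)x^3 - 5/4
E_{-1} D_q f = (211/108)x^4 + (103/9)x^3 - (829/18)x^2 + (1349/27)x - 167/9
E_{-1} f = (3/4)x^5 + (17/4)x^4 - (49/2)x^3 + (81/2)x^2 - (59/2)x + 27/4
D_q E_{-1} f = (211/108)x^4 + (1105/108)x^3 - (931/18)x^2 + (135/2)x - 59/2
[E_{-1}, D_q] f = (131/108)x^3 + (17/3)x^2 - (947/54)x + 197/18


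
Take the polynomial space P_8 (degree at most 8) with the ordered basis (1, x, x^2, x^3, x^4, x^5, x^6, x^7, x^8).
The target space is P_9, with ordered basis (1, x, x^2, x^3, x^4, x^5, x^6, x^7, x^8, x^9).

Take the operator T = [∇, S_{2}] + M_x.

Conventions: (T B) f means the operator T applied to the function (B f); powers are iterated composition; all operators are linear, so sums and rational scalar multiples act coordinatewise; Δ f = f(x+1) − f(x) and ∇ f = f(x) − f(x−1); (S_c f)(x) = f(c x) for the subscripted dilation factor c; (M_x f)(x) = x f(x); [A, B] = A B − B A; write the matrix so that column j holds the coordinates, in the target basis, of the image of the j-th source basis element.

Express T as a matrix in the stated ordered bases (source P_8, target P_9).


image of 1: x
image of x: x^2 + 1
image of x^2: x^3 + 4x - 3
image of x^3: x^4 + 12x^2 - 18x + 7
image of x^4: x^5 + 32x^3 - 72x^2 + 56x - 15
image of x^5: x^6 + 80x^4 - 240x^3 + 280x^2 - 150x + 31
image of x^6: x^7 + 192x^5 - 720x^4 + 1120x^3 - 900x^2 + 372x - 63
image of x^7: x^8 + 448x^6 - 2016x^5 + 3920x^4 - 4200x^3 + 2604x^2 - 882x + 127
image of x^8: x^9 + 1024x^7 - 5376x^6 + 12544x^5 - 16800x^4 + 13888x^3 - 7056x^2 + 2032x - 255
each image's coordinates form column j of the matrix

the matrix is [[0, 1, -3, 7, -15, 31, -63, 127, -255]; [1, 0, 4, -18, 56, -150, 372, -882, 2032]; [0, 1, 0, 12, -72, 280, -900, 2604, -7056]; [0, 0, 1, 0, 32, -240, 1120, -4200, 13888]; [0, 0, 0, 1, 0, 80, -720, 3920, -16800]; [0, 0, 0, 0, 1, 0, 192, -2016, 12544]; [0, 0, 0, 0, 0, 1, 0, 448, -5376]; [0, 0, 0, 0, 0, 0, 1, 0, 1024]; [0, 0, 0, 0, 0, 0, 0, 1, 0]; [0, 0, 0, 0, 0, 0, 0, 0, 1]] (rows listed top to bottom)


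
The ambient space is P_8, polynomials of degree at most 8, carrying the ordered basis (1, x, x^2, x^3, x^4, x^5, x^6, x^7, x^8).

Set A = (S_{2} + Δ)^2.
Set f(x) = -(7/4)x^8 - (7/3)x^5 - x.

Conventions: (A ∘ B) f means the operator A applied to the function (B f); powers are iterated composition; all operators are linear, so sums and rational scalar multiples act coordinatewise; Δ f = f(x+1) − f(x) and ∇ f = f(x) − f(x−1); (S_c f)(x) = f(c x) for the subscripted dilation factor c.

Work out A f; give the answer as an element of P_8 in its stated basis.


S_{2} f = -448x^8 - (224/3)x^5 - 2x
Δ f = -14x^7 - 49x^6 - 98x^5 - (805/6)x^4 - (364/3)x^3 - (217/3)x^2 - (77/3)x - 61/12
(S_{2} + Δ) f = -448x^8 - 14x^7 - 49x^6 - (518/3)x^5 - (805/6)x^4 - (364/3)x^3 - (217/3)x^2 - (83/3)x - 61/12
S_{2} (S_{2} + Δ) f = -114688x^8 - 1792x^7 - 3136x^6 - (16576/3)x^5 - (6440/3)x^4 - (2912/3)x^3 - (868/3)x^2 - (166/3)x - 61/12
Δ (S_{2} + Δ) f = -3584x^7 - 12642x^6 - 25676x^5 - (100345/3)x^4 - (86464/3)x^3 - (49406/3)x^2 - (17654/3)x - 6235/6
(S_{2} + Δ) (S_{2} + Δ) f = -114688x^8 - 5376x^7 - 15778x^6 - (93604/3)x^5 - 35595x^4 - 29792x^3 - 16758x^2 - 5940x - 4177/4

the result is g(x) = -114688x^8 - 5376x^7 - 15778x^6 - (93604/3)x^5 - 35595x^4 - 29792x^3 - 16758x^2 - 5940x - 4177/4


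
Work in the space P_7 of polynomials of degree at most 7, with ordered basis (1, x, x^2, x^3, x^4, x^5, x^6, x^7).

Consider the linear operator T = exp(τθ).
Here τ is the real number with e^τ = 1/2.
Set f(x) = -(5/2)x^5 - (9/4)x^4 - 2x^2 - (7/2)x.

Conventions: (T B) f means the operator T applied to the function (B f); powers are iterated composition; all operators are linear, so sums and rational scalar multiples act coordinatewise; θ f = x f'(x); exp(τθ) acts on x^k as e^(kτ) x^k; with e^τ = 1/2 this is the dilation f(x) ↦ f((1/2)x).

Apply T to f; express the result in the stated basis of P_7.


exp(τθ) x^k = e^(kτ) x^k; with e^τ = 1/2 this sends x^k to (1/2)^k x^k
x ↦ 1/2 x
x^2 ↦ 1/4 x^2
x^4 ↦ 1/16 x^4
x^5 ↦ 1/32 x^5
applying this coordinatewise to f: exp(τθ) f = -(5/64)x^5 - (9/64)x^4 - (1/2)x^2 - (7/4)x

g(x) = -(5/64)x^5 - (9/64)x^4 - (1/2)x^2 - (7/4)x


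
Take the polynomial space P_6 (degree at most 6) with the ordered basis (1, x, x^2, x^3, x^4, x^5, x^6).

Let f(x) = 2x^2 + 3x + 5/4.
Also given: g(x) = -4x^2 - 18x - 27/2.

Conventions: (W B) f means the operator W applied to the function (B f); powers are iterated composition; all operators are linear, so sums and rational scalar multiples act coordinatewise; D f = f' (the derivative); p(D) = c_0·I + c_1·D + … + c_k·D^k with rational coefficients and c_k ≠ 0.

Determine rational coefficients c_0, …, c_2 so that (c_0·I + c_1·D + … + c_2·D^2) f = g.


D^0 f = 2x^2 + 3x + 5/4
D^1 f = 4x + 3
D^2 f = 4
matching coefficients of g against c_0 f + c_1 Df + … from the top degree down determines the c_i
solution: c_0 = -2, c_1 = -3, c_2 = -1/2

c_0 = -2, c_1 = -3, c_2 = -1/2


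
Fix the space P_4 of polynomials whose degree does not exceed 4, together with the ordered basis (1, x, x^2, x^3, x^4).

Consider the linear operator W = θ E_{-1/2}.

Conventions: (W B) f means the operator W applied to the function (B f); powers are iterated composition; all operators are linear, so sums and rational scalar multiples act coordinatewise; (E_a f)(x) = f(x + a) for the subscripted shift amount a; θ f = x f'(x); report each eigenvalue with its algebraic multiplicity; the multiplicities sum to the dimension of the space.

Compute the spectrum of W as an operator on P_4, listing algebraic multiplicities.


λ = 0 (multiplicity 1), λ = 1 (multiplicity 1), λ = 2 (multiplicity 1), λ = 3 (multiplicity 1), λ = 4 (multiplicity 1)

image of 1: 0
image of x: x
image of x^2: 2x^2 - x
image of x^3: 3x^3 - 3x^2 + (3/4)x
image of x^4: 4x^4 - 6x^3 + 3x^2 - (1/2)x
the matrix is upper triangular; its diagonal is (0, 1, 2, 3, 4)
for a triangular matrix the eigenvalues are the diagonal entries, with algebraic multiplicity their repetition count


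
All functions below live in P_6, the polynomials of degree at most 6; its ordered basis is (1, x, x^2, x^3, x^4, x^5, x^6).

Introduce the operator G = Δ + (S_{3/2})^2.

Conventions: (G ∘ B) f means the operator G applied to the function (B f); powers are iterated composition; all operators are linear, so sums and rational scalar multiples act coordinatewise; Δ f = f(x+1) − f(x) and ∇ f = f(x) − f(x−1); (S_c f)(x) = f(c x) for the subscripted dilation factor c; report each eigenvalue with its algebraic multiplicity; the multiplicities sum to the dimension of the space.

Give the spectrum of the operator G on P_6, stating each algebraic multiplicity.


image of 1: 1
image of x: (9/4)x + 1
image of x^2: (81/16)x^2 + 2x + 1
image of x^3: (729/64)x^3 + 3x^2 + 3x + 1
image of x^4: (6561/256)x^4 + 4x^3 + 6x^2 + 4x + 1
image of x^5: (59049/1024)x^5 + 5x^4 + 10x^3 + 10x^2 + 5x + 1
image of x^6: (531441/4096)x^6 + 6x^5 + 15x^4 + 20x^3 + 15x^2 + 6x + 1
the matrix is upper triangular; its diagonal is (1, 9/4, 81/16, 729/64, 6561/256, 59049/1024, 531441/4096)
for a triangular matrix the eigenvalues are the diagonal entries, with algebraic multiplicity their repetition count

λ = 1 (multiplicity 1), λ = 9/4 (multiplicity 1), λ = 81/16 (multiplicity 1), λ = 729/64 (multiplicity 1), λ = 6561/256 (multiplicity 1), λ = 59049/1024 (multiplicity 1), λ = 531441/4096 (multiplicity 1)


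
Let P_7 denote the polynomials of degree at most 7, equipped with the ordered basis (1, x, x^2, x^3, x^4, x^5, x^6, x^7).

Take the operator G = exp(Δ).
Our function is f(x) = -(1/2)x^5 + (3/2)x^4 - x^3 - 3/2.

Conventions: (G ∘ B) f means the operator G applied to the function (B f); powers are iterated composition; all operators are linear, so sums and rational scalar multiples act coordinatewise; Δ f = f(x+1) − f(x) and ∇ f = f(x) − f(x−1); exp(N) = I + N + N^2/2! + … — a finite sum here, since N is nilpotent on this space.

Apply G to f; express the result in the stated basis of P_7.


order-1 term: -(5/2)x^4 + x^3 + x^2 + (1/2)x
order-2 term: -5x^3 - 6x^2 - (5/2)x
order-3 term: -5x^2 - 9x - 9/2
order-4 term: -(5/2)x - 7/2
order-5 term: -1/2
the series for exp(Δ) f terminates at order 5
exp(Δ) f = -(1/2)x^5 - x^4 - 5x^3 - 10x^2 - (27/2)x - 10

the image equals g(x) = -(1/2)x^5 - x^4 - 5x^3 - 10x^2 - (27/2)x - 10


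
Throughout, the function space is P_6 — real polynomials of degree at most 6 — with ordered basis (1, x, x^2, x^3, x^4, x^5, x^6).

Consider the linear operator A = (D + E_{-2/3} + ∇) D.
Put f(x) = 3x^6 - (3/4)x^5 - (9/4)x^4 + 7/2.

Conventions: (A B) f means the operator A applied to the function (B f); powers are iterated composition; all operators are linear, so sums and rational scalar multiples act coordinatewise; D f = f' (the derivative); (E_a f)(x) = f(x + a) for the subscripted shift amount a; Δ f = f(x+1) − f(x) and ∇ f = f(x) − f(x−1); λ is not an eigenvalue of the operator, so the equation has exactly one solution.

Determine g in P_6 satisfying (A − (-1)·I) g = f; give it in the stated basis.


write g with unknown coordinates in the stated basis and equate coefficients in (A − (-1)·I) g = f
solving from the highest basis element down gives g = 3x^6 - (75/4)x^5 - (57/2)x^4 + 714x^3 - (12751/6)x^2 - (11840/9)x + 293959/36
check: A g = 18x^5 + (105/4)x^4 - 714x^3 + (12751/6)x^2 + (11840/9)x - 293833/36
so A g − (-1)·g = 3x^6 - (3/4)x^5 - (9/4)x^4 + 7/2 = f ✓

g(x) = 3x^6 - (75/4)x^5 - (57/2)x^4 + 714x^3 - (12751/6)x^2 - (11840/9)x + 293959/36


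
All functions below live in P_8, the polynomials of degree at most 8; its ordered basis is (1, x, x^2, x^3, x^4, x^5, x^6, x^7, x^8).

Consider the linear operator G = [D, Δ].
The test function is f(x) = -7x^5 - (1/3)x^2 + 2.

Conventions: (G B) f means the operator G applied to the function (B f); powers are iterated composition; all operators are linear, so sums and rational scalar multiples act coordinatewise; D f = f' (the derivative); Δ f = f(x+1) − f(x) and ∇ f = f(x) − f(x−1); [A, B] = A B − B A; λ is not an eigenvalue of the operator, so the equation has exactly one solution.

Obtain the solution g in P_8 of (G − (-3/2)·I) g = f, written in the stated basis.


the result is g(x) = -(14/3)x^5 - (2/9)x^2 + 4/3

write g with unknown coordinates in the stated basis and equate coefficients in (G − (-3/2)·I) g = f
solving from the highest basis element down gives g = -(14/3)x^5 - (2/9)x^2 + 4/3
check: G g = 0
so G g − (-3/2)·g = -7x^5 - (1/3)x^2 + 2 = f ✓


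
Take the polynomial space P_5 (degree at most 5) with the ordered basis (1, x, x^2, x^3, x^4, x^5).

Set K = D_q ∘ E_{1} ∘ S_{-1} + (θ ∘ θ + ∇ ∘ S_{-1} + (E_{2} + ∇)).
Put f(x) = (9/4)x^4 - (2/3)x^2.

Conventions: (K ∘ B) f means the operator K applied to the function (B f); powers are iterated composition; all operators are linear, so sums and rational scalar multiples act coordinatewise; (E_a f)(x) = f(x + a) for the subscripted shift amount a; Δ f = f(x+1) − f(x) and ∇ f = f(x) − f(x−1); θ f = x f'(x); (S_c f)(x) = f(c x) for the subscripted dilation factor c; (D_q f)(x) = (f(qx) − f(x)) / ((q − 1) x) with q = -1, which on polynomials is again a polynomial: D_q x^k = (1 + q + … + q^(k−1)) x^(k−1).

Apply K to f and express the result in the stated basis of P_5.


g(x) = (153/4)x^4 + 36x^3 + (98/3)x^2 + (254/3)x + 227/6

S_{-1} f = (9/4)x^4 - (2/3)x^2
E_{1} S_{-1} f = (9/4)x^4 + 9x^3 + (77/6)x^2 + (23/3)x + 19/12
D_q E_{1} S_{-1} f = 9x^2 + 23/3
θ f = 9x^4 - (4/3)x^2
θ θ f = 36x^4 - (8/3)x^2
S_{-1} f = (9/4)x^4 - (2/3)x^2
∇ S_{-1} f = 9x^3 - (27/2)x^2 + (23/3)x - 19/12
E_{2} f = (9/4)x^4 + 18x^3 + (160/3)x^2 + (208/3)x + 100/3
∇ f = 9x^3 - (27/2)x^2 + (23/3)x - 19/12
(E_{2} + ∇) f = (9/4)x^4 + 27x^3 + (239/6)x^2 + 77x + 127/4
(θ ∘ θ + ∇ ∘ S_{-1} + (E_{2} + ∇)) f = (153/4)x^4 + 36x^3 + (71/3)x^2 + (254/3)x + 181/6
(D_q ∘ E_{1} ∘ S_{-1} + (θ ∘ θ + ∇ ∘ S_{-1} + (E_{2} + ∇))) f = (153/4)x^4 + 36x^3 + (98/3)x^2 + (254/3)x + 227/6


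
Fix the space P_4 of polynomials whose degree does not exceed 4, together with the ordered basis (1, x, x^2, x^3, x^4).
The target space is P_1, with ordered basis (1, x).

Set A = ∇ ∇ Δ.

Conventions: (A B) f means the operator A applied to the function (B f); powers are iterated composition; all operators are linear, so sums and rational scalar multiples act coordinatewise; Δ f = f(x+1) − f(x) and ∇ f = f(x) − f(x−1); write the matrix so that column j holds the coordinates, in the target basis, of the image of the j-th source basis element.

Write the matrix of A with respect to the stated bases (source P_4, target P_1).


the matrix is [[0, 0, 0, 6, -12]; [0, 0, 0, 0, 24]] (rows listed top to bottom)

image of 1: 0
image of x: 0
image of x^2: 0
image of x^3: 6
image of x^4: 24x - 12
each image's coordinates form column j of the matrix


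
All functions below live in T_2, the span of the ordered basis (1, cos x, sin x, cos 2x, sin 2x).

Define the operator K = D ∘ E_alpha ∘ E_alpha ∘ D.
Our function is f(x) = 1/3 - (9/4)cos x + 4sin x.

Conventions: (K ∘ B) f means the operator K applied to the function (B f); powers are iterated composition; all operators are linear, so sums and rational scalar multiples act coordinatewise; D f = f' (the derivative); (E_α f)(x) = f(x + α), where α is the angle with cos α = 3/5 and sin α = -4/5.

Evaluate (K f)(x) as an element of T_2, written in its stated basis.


D f = 4cos x + (9/4)sin x
E_alpha D f = (3/5)cos x + (91/20)sin x
E_alpha E_alpha D f = -(82/25)cos x + (321/100)sin x
D (E_alpha ∘ E_alpha ∘ D) f = (321/100)cos x + (82/25)sin x

the image equals g(x) = (321/100)cos x + (82/25)sin x


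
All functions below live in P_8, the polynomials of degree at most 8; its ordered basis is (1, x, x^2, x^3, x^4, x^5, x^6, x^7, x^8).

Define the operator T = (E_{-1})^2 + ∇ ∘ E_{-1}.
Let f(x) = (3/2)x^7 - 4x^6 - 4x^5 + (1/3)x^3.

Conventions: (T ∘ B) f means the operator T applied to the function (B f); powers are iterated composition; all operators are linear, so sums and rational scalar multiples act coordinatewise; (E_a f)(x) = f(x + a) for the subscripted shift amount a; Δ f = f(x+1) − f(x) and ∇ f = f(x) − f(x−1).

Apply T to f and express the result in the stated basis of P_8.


E_{-1} f = (3/2)x^7 - (29/2)x^6 + (103/2)x^5 - (185/2)x^4 + (557/6)x^3 - (105/2)x^2 + (31/2)x - 11/6
E_{-1} E_{-1} f = (3/2)x^7 - 25x^6 + 170x^5 - 620x^4 + (3961/3)x^3 - 1650x^2 + 1124x - 968/3
E_{-1} f = (3/2)x^7 - (29/2)x^6 + (103/2)x^5 - (185/2)x^4 + (557/6)x^3 - (105/2)x^2 + (31/2)x - 11/6
∇ E_{-1} f = (21/2)x^6 - (237/2)x^5 + (1055/2)x^4 - (2455/2)x^3 + (3195/2)x^2 - (2217/2)x + 1925/6
((E_{-1})^2 + ∇ ∘ E_{-1}) f = (3/2)x^7 - (29/2)x^6 + (103/2)x^5 - (185/2)x^4 + (557/6)x^3 - (105/2)x^2 + (31/2)x - 11/6

g(x) = (3/2)x^7 - (29/2)x^6 + (103/2)x^5 - (185/2)x^4 + (557/6)x^3 - (105/2)x^2 + (31/2)x - 11/6


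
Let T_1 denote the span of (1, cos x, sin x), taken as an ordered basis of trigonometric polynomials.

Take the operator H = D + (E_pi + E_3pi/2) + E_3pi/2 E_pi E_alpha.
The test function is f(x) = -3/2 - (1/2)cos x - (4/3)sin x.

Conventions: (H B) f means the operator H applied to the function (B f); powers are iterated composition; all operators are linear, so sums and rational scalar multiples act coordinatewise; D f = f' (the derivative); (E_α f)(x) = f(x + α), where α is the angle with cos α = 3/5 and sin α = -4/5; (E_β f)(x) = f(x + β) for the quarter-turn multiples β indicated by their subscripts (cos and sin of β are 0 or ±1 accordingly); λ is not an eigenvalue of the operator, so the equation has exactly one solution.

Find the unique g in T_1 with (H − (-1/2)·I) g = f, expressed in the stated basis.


the result is g(x) = -3/7 + (13/9)cos x - (14/9)sin x

write g with unknown coordinates in the stated basis and equate coefficients in (H − (-1/2)·I) g = f
solving from the highest basis element down gives g = -3/7 + (13/9)cos x - (14/9)sin x
check: H g = -9/7 - (11/9)cos x - (5/9)sin x
so H g − (-1/2)·g = -3/2 - (1/2)cos x - (4/3)sin x = f ✓


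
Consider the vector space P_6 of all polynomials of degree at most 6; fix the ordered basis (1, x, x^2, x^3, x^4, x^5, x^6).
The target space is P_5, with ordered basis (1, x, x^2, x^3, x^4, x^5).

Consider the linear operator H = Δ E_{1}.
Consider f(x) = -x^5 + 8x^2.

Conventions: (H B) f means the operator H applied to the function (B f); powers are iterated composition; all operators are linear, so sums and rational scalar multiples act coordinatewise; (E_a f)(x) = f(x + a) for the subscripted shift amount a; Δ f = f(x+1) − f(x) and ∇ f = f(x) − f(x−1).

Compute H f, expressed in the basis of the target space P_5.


E_{1} f = -x^5 - 5x^4 - 10x^3 - 2x^2 + 11x + 7
Δ E_{1} f = -5x^4 - 30x^3 - 70x^2 - 59x - 7

the result is g(x) = -5x^4 - 30x^3 - 70x^2 - 59x - 7


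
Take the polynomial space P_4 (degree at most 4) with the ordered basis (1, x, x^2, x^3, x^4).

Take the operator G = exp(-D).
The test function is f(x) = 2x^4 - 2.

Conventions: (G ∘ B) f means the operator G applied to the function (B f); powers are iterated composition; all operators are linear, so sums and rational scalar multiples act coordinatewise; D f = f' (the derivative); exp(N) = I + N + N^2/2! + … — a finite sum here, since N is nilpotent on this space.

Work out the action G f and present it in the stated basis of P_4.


the image equals g(x) = 2x^4 - 8x^3 + 12x^2 - 8x

order-1 term: -8x^3
order-2 term: 12x^2
order-3 term: -8x
order-4 term: 2
the series for exp(-D) f terminates at order 4
exp(-D) f = 2x^4 - 8x^3 + 12x^2 - 8x


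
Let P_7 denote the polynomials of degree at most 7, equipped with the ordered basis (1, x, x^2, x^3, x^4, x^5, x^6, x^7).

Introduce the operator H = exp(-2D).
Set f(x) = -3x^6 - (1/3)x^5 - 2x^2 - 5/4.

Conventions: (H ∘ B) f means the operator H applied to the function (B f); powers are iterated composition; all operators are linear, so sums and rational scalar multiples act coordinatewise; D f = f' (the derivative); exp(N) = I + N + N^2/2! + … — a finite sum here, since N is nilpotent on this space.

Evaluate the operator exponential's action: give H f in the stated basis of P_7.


order-1 term: 36x^5 + (10/3)x^4 + 8x
order-2 term: -180x^4 - (40/3)x^3 - 8
order-3 term: 480x^3 + (80/3)x^2
order-4 term: -720x^2 - (80/3)x
order-5 term: 576x + 32/3
order-6 term: -192
the series for exp(-2D) f terminates at order 6
exp(-2D) f = -3x^6 + (107/3)x^5 - (530/3)x^4 + (1400/3)x^3 - (2086/3)x^2 + (1672/3)x - 2287/12

g(x) = -3x^6 + (107/3)x^5 - (530/3)x^4 + (1400/3)x^3 - (2086/3)x^2 + (1672/3)x - 2287/12


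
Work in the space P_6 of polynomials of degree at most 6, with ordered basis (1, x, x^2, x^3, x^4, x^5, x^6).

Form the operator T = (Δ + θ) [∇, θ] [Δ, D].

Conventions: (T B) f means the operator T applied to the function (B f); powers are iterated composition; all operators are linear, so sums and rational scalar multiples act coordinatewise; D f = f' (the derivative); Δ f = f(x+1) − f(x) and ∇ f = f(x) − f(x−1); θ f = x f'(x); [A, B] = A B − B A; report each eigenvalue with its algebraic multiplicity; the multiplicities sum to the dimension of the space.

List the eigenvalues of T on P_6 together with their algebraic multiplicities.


λ = 0 (multiplicity 7)

image of 1: 0
image of x: 0
image of x^2: 0
image of x^3: 0
image of x^4: 0
image of x^5: 0
image of x^6: 0
the matrix is upper triangular; its diagonal is (0, 0, 0, 0, 0, 0, 0)
for a triangular matrix the eigenvalues are the diagonal entries, with algebraic multiplicity their repetition count


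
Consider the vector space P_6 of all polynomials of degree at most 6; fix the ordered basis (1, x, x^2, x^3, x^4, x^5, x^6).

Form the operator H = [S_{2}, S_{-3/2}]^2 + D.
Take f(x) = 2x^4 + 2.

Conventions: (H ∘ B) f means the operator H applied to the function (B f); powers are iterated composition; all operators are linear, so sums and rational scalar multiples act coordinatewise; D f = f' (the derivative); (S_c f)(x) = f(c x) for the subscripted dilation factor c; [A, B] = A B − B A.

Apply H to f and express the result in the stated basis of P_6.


S_{-3/2} f = (81/8)x^4 + 2
S_{2} S_{-3/2} f = 162x^4 + 2
S_{2} f = 32x^4 + 2
S_{-3/2} S_{2} f = 162x^4 + 2
[S_{2}, S_{-3/2}] f = 0
S_{-3/2} [S_{2}, S_{-3/2}] f = 0
S_{2} S_{-3/2} [S_{2}, S_{-3/2}] f = 0
S_{2} [S_{2}, S_{-3/2}] f = 0
S_{-3/2} S_{2} [S_{2}, S_{-3/2}] f = 0
[S_{2}, S_{-3/2}] [S_{2}, S_{-3/2}] f = 0
D f = 8x^3
([S_{2}, S_{-3/2}]^2 + D) f = 8x^3

g(x) = 8x^3


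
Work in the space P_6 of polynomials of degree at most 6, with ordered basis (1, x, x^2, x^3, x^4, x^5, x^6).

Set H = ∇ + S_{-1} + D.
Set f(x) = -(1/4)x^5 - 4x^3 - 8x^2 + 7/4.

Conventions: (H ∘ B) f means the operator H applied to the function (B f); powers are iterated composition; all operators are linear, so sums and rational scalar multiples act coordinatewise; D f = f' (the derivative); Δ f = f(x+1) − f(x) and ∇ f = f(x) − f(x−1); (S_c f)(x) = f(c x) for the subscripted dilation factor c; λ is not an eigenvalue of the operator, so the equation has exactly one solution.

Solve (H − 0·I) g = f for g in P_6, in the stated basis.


the image equals g(x) = (1/4)x^5 - (5/2)x^4 - (37/2)x^3 + (171/2)x^2 + (1545/4)x - 1339/2

write g with unknown coordinates in the stated basis and equate coefficients in (H − 0·I) g = f
solving from the highest basis element down gives g = (1/4)x^5 - (5/2)x^4 - (37/2)x^3 + (171/2)x^2 + (1545/4)x - 1339/2
check: H g = -(1/4)x^5 - 4x^3 - 8x^2 + 7/4
so H g − 0·g = -(1/4)x^5 - 4x^3 - 8x^2 + 7/4 = f ✓


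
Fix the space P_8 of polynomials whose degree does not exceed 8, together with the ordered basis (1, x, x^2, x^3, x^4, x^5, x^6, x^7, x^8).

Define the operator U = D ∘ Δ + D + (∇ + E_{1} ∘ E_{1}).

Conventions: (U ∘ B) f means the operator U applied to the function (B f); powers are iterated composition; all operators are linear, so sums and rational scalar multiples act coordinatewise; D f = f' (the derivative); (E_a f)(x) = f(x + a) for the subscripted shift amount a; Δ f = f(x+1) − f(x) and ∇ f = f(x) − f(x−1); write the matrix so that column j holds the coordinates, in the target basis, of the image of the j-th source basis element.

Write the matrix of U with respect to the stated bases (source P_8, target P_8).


the matrix is [[1, 4, 5, 12, 19, 38, 69, 136, 263]; [0, 1, 8, 15, 48, 95, 228, 483, 1088]; [0, 0, 1, 12, 30, 120, 285, 798, 1932]; [0, 0, 0, 1, 16, 50, 240, 665, 2128]; [0, 0, 0, 0, 1, 20, 75, 420, 1330]; [0, 0, 0, 0, 0, 1, 24, 105, 672]; [0, 0, 0, 0, 0, 0, 1, 28, 140]; [0, 0, 0, 0, 0, 0, 0, 1, 32]; [0, 0, 0, 0, 0, 0, 0, 0, 1]] (rows listed top to bottom)

image of 1: 1
image of x: x + 4
image of x^2: x^2 + 8x + 5
image of x^3: x^3 + 12x^2 + 15x + 12
image of x^4: x^4 + 16x^3 + 30x^2 + 48x + 19
image of x^5: x^5 + 20x^4 + 50x^3 + 120x^2 + 95x + 38
image of x^6: x^6 + 24x^5 + 75x^4 + 240x^3 + 285x^2 + 228x + 69
image of x^7: x^7 + 28x^6 + 105x^5 + 420x^4 + 665x^3 + 798x^2 + 483x + 136
image of x^8: x^8 + 32x^7 + 140x^6 + 672x^5 + 1330x^4 + 2128x^3 + 1932x^2 + 1088x + 263
each image's coordinates form column j of the matrix


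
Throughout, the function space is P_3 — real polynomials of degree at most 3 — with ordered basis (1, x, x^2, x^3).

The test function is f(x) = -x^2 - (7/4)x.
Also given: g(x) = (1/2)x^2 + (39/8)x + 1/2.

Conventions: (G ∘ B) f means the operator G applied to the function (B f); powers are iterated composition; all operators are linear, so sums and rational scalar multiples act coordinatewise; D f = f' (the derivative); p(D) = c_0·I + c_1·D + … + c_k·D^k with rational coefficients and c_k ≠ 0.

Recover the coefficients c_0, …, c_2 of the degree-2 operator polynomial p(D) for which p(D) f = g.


D^0 f = -x^2 - (7/4)x
D^1 f = -2x - 7/4
D^2 f = -2
matching coefficients of g against c_0 f + c_1 Df + … from the top degree down determines the c_i
solution: c_0 = -1/2, c_1 = -2, c_2 = 3/2

p(D) = -(1/2)·I − 2·D + (3/2)·D^2, i.e. c_0 = -1/2, c_1 = -2, c_2 = 3/2
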